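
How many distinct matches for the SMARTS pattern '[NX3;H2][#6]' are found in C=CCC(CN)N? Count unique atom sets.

[NX3;H2][#6] is the SMARTS for a primary amine: a trivalent nitrogen with two H attached to carbon.
The molecule carries 2 separate instances of a primary amino group (-NH2) meeting every constraint; each maps to a distinct set of atoms, giving 2 matches.

2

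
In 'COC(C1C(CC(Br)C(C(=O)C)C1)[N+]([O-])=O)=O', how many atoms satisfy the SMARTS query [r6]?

The query [r6] means: r6 matches atoms in a six-membered ring.
Check the 17 heavy atoms by environment: 6× C (in 6-ring) → match; 1× N (charge +1, acyclic) → no; 1× O (charge -1, acyclic) → no; 4× O (acyclic) → no; 4× C (acyclic) → no; 1× Br (acyclic) → no.
That gives 6 matching atoms.

6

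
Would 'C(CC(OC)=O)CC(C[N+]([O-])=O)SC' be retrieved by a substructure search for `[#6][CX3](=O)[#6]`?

The pattern [#6][CX3](=O)[#6] describes a carbonyl carbon (no H) flanked by two carbons — a ketone.
The closest candidate here is a methyl-ester group (-C(=O)OCH3), but one neighbour of the carbonyl carbon is O, not C. No other fragment satisfies the full query, so there is no match.

No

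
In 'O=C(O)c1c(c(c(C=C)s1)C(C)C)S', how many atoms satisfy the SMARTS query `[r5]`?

5

The query [r5] means: r5 matches atoms in a five-membered ring.
Check the 14 heavy atoms by environment: 1× s (aromatic, in 5-ring) → match; 4× c (aromatic, in 5-ring) → match; 6× C (acyclic) → no; 2× O (acyclic) → no; 1× S (acyclic) → no.
Summing the matching environments: 1 + 4 = 5 matching atoms.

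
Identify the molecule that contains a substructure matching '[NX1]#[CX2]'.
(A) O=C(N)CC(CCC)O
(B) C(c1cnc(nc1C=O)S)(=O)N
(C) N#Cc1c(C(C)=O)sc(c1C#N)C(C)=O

C

[NX1]#[CX2] describes a nitrogen triple-bonded to a two-connected carbon (a nitrile).
(A) has a primary amide (-C(=O)NH2) but the nitrogen is NX3, not NX1.
(B) has a primary amide (-C(=O)NH2) but the nitrogen is NX3, not NX1.
(C) contains a nitrile (-C#N), which satisfies every atom and bond constraint.
So the answer is (C).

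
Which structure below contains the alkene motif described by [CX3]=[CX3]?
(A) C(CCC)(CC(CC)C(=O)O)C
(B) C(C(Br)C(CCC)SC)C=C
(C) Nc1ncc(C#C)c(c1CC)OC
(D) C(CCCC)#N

B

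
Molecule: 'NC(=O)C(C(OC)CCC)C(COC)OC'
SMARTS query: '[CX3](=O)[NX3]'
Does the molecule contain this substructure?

The pattern [CX3](=O)[NX3] describes a carbonyl carbon bonded to a trivalent nitrogen — an amide.
The molecule carries a primary amide (-C(=O)NH2), whose atoms satisfy every constraint of the query, so the pattern matches.

Yes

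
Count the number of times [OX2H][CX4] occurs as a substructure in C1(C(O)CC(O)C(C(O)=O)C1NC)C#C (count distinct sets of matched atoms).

2

[OX2H][CX4] is the SMARTS for an aliphatic alcohol: a hydroxyl oxygen bound to an sp3 (X4) carbon.
The molecule carries 2 separate instances of a hydroxyl group (-OH) meeting every constraint; each maps to a distinct set of atoms, giving 2 matches.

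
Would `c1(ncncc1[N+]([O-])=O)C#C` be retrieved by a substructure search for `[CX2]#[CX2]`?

Yes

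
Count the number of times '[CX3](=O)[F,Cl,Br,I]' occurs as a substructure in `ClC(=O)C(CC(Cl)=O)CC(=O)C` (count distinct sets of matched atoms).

[CX3](=O)[F,Cl,Br,I] is the SMARTS for an acyl halide: a carbonyl carbon bonded to a halogen.
The molecule carries 2 separate instances of an acyl chloride (-C(=O)Cl) meeting every constraint; each maps to a distinct set of atoms, giving 2 matches.

2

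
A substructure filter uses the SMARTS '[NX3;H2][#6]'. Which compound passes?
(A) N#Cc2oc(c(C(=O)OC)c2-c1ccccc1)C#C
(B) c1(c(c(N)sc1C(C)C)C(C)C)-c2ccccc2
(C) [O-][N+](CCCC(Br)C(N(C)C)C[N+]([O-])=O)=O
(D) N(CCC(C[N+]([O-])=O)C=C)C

B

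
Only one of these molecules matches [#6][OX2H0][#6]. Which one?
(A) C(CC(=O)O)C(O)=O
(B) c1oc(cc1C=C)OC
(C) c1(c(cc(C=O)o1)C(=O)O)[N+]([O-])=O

B

[#6][OX2H0][#6] describes an aliphatic oxygen bridging two carbons with no H on the oxygen (an ether).
(A) has a carboxylic acid group (-C(=O)OH) but the -OH oxygen has H1; the =O is OX1, not OX2.
(B) contains a methoxy ether (-OCH3), which satisfies every atom and bond constraint.
(C) has a carboxylic acid group (-C(=O)OH) but the -OH oxygen has H1; the =O is OX1, not OX2.
So the answer is (B).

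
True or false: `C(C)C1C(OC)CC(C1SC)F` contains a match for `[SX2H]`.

The pattern [SX2H] describes an aliphatic sulfur with two connections, one being H — a thiol.
The closest candidate here is a methylthio ether (-SCH3), but the sulfur has H0 (bonded to two carbons), not H1. No other fragment satisfies the full query, so there is no match.

False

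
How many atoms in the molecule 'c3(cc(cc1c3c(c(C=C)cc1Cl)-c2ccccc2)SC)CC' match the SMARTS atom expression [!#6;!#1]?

2

The query [!#6;!#1] means: not carbon and not hydrogen — any heteroatom.
Check the 23 heavy atoms by environment: 16× c (aromatic) → no; 5× C → no; 1× S → match; 1× Cl → match.
Summing the matching environments: 1 + 1 = 2 matching atoms.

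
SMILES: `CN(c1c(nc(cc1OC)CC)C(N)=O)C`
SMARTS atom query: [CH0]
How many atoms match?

The query [CH0] means: aliphatic carbon with no attached hydrogen.
Check the 16 heavy atoms by environment: 1× n (aromatic, H0) → no; 4× c (aromatic, H0) → no; 1× c (aromatic, H1) → no; 2× O (H0) → no; 4× C (H3) → no; 1× C (H0) → match; 1× N (H2) → no; 1× C (H2) → no; 1× N (H0) → no.
That gives 1 matching atom.

1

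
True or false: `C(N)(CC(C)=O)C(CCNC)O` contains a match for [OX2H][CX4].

True

The pattern [OX2H][CX4] describes a hydroxyl oxygen bound to an sp3 (X4) carbon — an aliphatic alcohol.
The molecule carries a hydroxyl group (-OH), whose atoms satisfy every constraint of the query, so the pattern matches.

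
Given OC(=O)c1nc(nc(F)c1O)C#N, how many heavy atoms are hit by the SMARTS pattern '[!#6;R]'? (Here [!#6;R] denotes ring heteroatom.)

2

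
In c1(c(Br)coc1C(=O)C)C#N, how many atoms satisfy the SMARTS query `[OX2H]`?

The query [OX2H] means: aliphatic oxygen with two connections, one of which is H — an -OH oxygen.
Check the 11 heavy atoms by environment: 1× o (aromatic, H0, X2) → no; 3× c (aromatic, H0, X3) → no; 1× c (aromatic, H1, X3) → no; 1× C (H0, X2) → no; 1× N (H0, X1) → no; 1× C (H0, X3) → no; 1× O (H0, X1) → no; 1× C (H3, X4) → no; 1× Br (H0, X1) → no.
No environment satisfies the query, so 0 matching atoms.

0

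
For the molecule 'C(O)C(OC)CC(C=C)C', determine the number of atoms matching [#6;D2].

3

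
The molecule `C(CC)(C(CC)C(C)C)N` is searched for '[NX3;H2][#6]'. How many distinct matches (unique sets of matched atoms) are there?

[NX3;H2][#6] is the SMARTS for a primary amine: a trivalent nitrogen with two H attached to carbon.
Exactly one fragment in the molecule meets all constraints, giving 1 match.

1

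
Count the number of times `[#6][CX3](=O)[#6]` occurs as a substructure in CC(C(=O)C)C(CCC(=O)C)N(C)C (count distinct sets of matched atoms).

[#6][CX3](=O)[#6] is the SMARTS for a ketone: a carbonyl carbon (no H) flanked by two carbons.
The molecule carries 2 separate instances of an acetyl/ketone group (-C(=O)CH3) meeting every constraint; each maps to a distinct set of atoms, giving 2 matches.

2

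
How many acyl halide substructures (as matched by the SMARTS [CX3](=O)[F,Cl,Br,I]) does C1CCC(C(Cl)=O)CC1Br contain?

[CX3](=O)[F,Cl,Br,I] is the SMARTS for an acyl halide: a carbonyl carbon bonded to a halogen.
Exactly one fragment in the molecule meets all constraints, giving 1 match.

1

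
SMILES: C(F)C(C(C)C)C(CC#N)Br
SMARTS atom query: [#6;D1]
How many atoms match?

2

The query [#6;D1] means: carbon bonded to exactly one heavy atom.
Check the 11 heavy atoms by environment: 3× C (D2) → no; 3× C (D3) → no; 1× F (D1) → no; 1× Br (D1) → no; 2× C (D1) → match; 1× N (D1) → no.
That gives 2 matching atoms.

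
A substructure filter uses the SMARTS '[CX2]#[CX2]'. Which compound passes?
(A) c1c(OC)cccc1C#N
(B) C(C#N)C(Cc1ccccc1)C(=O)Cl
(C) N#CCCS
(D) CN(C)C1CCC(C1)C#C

[CX2]#[CX2] describes a carbon-carbon triple bond (an alkyne).
(A) has a nitrile (-C#N) but the triple bond is C#N, not C#C.
(B) has a nitrile (-C#N) but the triple bond is C#N, not C#C.
(C) has a nitrile (-C#N) but the triple bond is C#N, not C#C.
(D) contains an ethynyl group (-C#CH), which satisfies every atom and bond constraint.
So the answer is (D).

D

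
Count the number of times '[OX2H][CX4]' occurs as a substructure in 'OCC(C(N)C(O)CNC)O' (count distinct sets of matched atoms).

3

[OX2H][CX4] is the SMARTS for an aliphatic alcohol: a hydroxyl oxygen bound to an sp3 (X4) carbon.
The molecule carries 3 separate instances of a hydroxyl group (-OH) meeting every constraint; each maps to a distinct set of atoms, giving 3 matches.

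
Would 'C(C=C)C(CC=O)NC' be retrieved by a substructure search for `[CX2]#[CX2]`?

No

The pattern [CX2]#[CX2] describes a carbon-carbon triple bond — an alkyne.
The closest candidate here is a vinyl group (-CH=CH2), but the C=C is a double bond; both carbons are CX3, not CX2. No other fragment satisfies the full query, so there is no match.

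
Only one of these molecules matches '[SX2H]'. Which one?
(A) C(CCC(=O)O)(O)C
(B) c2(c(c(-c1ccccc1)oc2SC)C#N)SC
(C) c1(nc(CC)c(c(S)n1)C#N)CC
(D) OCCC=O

[SX2H] describes an aliphatic sulfur with two connections, one being H (a thiol).
(A) has a hydroxyl group (-OH) but it is an -OH, not an -SH.
(B) has a methylthio ether (-SCH3) but the sulfur has H0 (bonded to two carbons), not H1.
(C) contains a thiol (-SH), which satisfies every atom and bond constraint.
(D) has a hydroxyl group (-OH) but it is an -OH, not an -SH.
So the answer is (C).

C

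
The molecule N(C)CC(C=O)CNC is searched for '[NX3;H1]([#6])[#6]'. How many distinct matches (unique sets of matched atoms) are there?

[NX3;H1]([#6])[#6] is the SMARTS for a secondary amine: a trivalent nitrogen with one H, bonded to two carbons.
The molecule carries 2 separate instances of an N-methylamino group (-NHCH3) meeting every constraint; each maps to a distinct set of atoms, giving 2 matches.

2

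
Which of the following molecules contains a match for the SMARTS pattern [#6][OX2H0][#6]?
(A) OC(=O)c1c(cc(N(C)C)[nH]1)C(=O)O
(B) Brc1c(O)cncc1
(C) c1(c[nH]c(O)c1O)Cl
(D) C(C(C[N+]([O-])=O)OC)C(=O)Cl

[#6][OX2H0][#6] describes an aliphatic oxygen bridging two carbons with no H on the oxygen (an ether).
(A) has a carboxylic acid group (-C(=O)OH) but the -OH oxygen has H1; the =O is OX1, not OX2.
(B) has a hydroxyl group (-OH) but the oxygen has H1, not H0 bridging two carbons.
(C) has a hydroxyl group (-OH) but the oxygen has H1, not H0 bridging two carbons.
(D) contains a methoxy ether (-OCH3), which satisfies every atom and bond constraint.
So the answer is (D).

D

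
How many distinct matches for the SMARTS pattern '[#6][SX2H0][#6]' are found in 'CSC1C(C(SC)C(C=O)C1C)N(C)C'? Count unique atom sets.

[#6][SX2H0][#6] is the SMARTS for a thioether: an aliphatic sulfur bridging two carbons with no H on the sulfur.
The molecule carries 2 separate instances of a methylthio ether (-SCH3) meeting every constraint; each maps to a distinct set of atoms, giving 2 matches.

2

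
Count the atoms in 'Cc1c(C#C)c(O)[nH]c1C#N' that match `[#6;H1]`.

1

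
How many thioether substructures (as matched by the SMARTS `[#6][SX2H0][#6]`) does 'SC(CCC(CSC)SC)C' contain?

2

[#6][SX2H0][#6] is the SMARTS for a thioether: an aliphatic sulfur bridging two carbons with no H on the sulfur.
The molecule carries 2 separate instances of a methylthio ether (-SCH3) meeting every constraint; each maps to a distinct set of atoms, giving 2 matches.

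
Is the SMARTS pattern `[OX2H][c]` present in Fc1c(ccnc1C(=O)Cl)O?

The pattern [OX2H][c] describes a hydroxyl oxygen attached to an aromatic carbon — a phenol.
The molecule carries a hydroxyl group (-OH), whose atoms satisfy every constraint of the query, so the pattern matches.

Yes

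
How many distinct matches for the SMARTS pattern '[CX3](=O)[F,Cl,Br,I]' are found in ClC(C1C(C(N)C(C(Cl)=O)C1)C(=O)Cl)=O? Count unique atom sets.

3

[CX3](=O)[F,Cl,Br,I] is the SMARTS for an acyl halide: a carbonyl carbon bonded to a halogen.
The molecule carries 3 separate instances of an acyl chloride (-C(=O)Cl) meeting every constraint; each maps to a distinct set of atoms, giving 3 matches.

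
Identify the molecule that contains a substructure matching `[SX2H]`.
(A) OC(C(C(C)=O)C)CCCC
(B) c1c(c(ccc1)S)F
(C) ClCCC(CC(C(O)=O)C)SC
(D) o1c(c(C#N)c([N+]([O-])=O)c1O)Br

B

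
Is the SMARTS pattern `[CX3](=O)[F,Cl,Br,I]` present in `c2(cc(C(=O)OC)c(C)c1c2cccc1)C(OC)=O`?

The pattern [CX3](=O)[F,Cl,Br,I] describes a carbonyl carbon bonded to a halogen — an acyl halide.
The closest candidate here is a methyl-ester group (-C(=O)OCH3), but the carbonyl is bonded to -O-C, not to a halogen. No other fragment satisfies the full query, so there is no match.

No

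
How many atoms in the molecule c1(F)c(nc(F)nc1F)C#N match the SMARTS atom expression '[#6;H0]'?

5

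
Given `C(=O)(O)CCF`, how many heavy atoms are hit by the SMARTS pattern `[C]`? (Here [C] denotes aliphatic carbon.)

The query [C] means: uppercase C matches aliphatic (non-aromatic) carbon only.
Check the 6 heavy atoms by environment: 3× C → match; 1× F → no; 2× O → no.
That gives 3 matching atoms.

3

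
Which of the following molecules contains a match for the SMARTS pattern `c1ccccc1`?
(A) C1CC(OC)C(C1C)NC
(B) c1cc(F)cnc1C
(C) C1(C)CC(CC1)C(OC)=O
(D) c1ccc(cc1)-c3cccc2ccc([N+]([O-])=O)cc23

c1ccccc1 describes six aromatic carbons in a ring (a benzene ring).
(A) has a methyl group (-CH3) but no six-membered all-carbon aromatic ring is present.
(B) has a methyl group (-CH3) but no six-membered all-carbon aromatic ring is present.
(C) has a methyl group (-CH3) but no six-membered all-carbon aromatic ring is present.
(D) contains a phenyl ring, which satisfies every atom and bond constraint.
So the answer is (D).

D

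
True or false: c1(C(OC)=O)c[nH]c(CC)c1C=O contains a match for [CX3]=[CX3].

False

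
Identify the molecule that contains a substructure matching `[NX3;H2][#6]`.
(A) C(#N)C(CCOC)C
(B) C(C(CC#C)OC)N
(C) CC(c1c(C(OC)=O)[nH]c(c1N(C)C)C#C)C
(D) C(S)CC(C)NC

[NX3;H2][#6] describes a trivalent nitrogen with two H attached to carbon (a primary amine).
(A) has a nitrile (-C#N) but the nitrogen is NX1 (triple-bonded), not NX3 with two H.
(B) contains a primary amino group (-NH2), which satisfies every atom and bond constraint.
(C) has a dimethylamino group (-N(CH3)2) but the nitrogen has H0, not H2.
(D) has an N-methylamino group (-NHCH3) but the nitrogen bears two carbons and only one H (H1), not H2.
So the answer is (B).

B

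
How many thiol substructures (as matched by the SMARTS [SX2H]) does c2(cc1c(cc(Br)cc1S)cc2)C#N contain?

[SX2H] is the SMARTS for a thiol: an aliphatic sulfur with two connections, one being H.
Exactly one fragment in the molecule meets all constraints, giving 1 match.

1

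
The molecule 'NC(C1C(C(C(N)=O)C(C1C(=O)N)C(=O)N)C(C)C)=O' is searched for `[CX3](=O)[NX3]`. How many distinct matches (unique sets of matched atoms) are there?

4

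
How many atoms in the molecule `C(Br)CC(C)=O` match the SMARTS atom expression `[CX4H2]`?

2

The query [CX4H2] means: sp3 carbon (X4) with exactly two hydrogens.
Check the 6 heavy atoms by environment: 2× C (H2, X4) → match; 1× Br (H0, X1) → no; 1× C (H0, X3) → no; 1× O (H0, X1) → no; 1× C (H3, X4) → no.
That gives 2 matching atoms.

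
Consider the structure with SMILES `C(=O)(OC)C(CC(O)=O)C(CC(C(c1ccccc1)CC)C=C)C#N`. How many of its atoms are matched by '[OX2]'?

2

Check the 25 heavy atoms by environment: 9× C (X4) → no; 4× C (X3) → no; 2× O (X1) → no; 2× O (X2) → match; 6× c (aromatic, X3) → no; 1× C (X2) → no; 1× N (X1) → no.
That gives 2 matching atoms.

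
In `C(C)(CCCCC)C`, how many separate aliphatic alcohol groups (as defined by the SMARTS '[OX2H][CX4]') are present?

[OX2H][CX4] is the SMARTS for an aliphatic alcohol: a hydroxyl oxygen bound to an sp3 (X4) carbon.
No fragment in the molecule satisfies every constraint, giving 0 matches.

0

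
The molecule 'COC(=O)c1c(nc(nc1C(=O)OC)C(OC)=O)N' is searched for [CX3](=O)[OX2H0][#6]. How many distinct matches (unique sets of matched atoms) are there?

[CX3](=O)[OX2H0][#6] is the SMARTS for an ester: a carbonyl carbon bonded to an oxygen that is itself bonded to carbon (no H on that O).
The molecule carries 3 separate instances of a methyl-ester group (-C(=O)OCH3) meeting every constraint; each maps to a distinct set of atoms, giving 3 matches.

3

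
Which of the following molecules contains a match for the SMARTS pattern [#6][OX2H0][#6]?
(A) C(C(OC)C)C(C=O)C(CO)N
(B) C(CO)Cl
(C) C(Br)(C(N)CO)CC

A

[#6][OX2H0][#6] describes an aliphatic oxygen bridging two carbons with no H on the oxygen (an ether).
(A) contains a methoxy ether (-OCH3), which satisfies every atom and bond constraint.
(B) has a hydroxyl group (-OH) but the oxygen has H1, not H0 bridging two carbons.
(C) has a hydroxyl group (-OH) but the oxygen has H1, not H0 bridging two carbons.
So the answer is (A).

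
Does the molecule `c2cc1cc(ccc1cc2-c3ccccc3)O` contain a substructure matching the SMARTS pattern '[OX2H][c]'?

Yes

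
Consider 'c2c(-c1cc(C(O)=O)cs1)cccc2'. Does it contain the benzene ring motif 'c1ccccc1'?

The pattern c1ccccc1 describes six aromatic carbons in a ring — a benzene ring.
The molecule carries a phenyl ring, whose atoms satisfy every constraint of the query, so the pattern matches.

Yes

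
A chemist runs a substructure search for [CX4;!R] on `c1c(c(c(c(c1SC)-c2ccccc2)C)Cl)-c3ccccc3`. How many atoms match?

Check the 22 heavy atoms by environment: 18× c (aromatic, X3, in 6-ring) → no; 1× Cl (X1, acyclic) → no; 2× C (X4, acyclic) → match; 1× S (X2, acyclic) → no.
That gives 2 matching atoms.

2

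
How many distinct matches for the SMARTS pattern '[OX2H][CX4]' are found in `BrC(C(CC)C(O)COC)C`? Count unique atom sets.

1

[OX2H][CX4] is the SMARTS for an aliphatic alcohol: a hydroxyl oxygen bound to an sp3 (X4) carbon.
Exactly one fragment in the molecule meets all constraints, giving 1 match.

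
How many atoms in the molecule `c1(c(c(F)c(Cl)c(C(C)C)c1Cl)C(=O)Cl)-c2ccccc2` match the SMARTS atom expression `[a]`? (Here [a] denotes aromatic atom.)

The query [a] means: a matches any aromatic atom.
Check the 21 heavy atoms by environment: 12× c (aromatic) → match; 4× C → no; 1× O → no; 3× Cl → no; 1× F → no.
That gives 12 matching atoms.

12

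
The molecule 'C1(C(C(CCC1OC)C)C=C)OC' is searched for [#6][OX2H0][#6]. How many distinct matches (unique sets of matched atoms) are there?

[#6][OX2H0][#6] is the SMARTS for an ether: an aliphatic oxygen bridging two carbons with no H on the oxygen.
The molecule carries 2 separate instances of a methoxy ether (-OCH3) meeting every constraint; each maps to a distinct set of atoms, giving 2 matches.

2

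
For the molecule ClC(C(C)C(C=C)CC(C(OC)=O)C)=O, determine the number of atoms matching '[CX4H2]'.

1

The query [CX4H2] means: sp3 carbon (X4) with exactly two hydrogens.
Check the 15 heavy atoms by environment: 3× C (H3, X4) → no; 3× C (H1, X4) → no; 1× C (H2, X4) → match; 1× C (H1, X3) → no; 1× C (H2, X3) → no; 2× C (H0, X3) → no; 2× O (H0, X1) → no; 1× Cl (H0, X1) → no; 1× O (H0, X2) → no.
That gives 1 matching atom.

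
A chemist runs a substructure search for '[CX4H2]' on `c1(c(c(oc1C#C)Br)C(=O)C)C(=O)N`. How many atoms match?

0

Check the 14 heavy atoms by environment: 1× o (aromatic, H0, X2) → no; 4× c (aromatic, H0, X3) → no; 2× C (H0, X3) → no; 2× O (H0, X1) → no; 1× N (H2, X3) → no; 1× C (H3, X4) → no; 1× C (H0, X2) → no; 1× C (H1, X2) → no; 1× Br (H0, X1) → no.
No environment satisfies the query, so 0 matching atoms.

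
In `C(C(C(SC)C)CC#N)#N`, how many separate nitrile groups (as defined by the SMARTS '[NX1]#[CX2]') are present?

[NX1]#[CX2] is the SMARTS for a nitrile: a nitrogen triple-bonded to a two-connected carbon.
The molecule carries 2 separate instances of a nitrile (-C#N) meeting every constraint; each maps to a distinct set of atoms, giving 2 matches.

2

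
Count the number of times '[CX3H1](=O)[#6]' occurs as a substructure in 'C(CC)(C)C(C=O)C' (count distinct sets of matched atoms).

1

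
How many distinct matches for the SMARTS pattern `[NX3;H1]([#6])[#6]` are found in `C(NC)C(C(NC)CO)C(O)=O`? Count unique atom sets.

[NX3;H1]([#6])[#6] is the SMARTS for a secondary amine: a trivalent nitrogen with one H, bonded to two carbons.
The molecule carries 2 separate instances of an N-methylamino group (-NHCH3) meeting every constraint; each maps to a distinct set of atoms, giving 2 matches.

2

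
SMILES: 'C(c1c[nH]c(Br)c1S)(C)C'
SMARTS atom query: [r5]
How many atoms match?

The query [r5] means: r5 matches atoms in a five-membered ring.
Check the 10 heavy atoms by environment: 1× n (aromatic, in 5-ring) → match; 4× c (aromatic, in 5-ring) → match; 3× C (acyclic) → no; 1× Br (acyclic) → no; 1× S (acyclic) → no.
Summing the matching environments: 1 + 4 = 5 matching atoms.

5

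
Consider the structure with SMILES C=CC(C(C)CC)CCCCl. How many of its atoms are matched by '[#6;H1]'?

3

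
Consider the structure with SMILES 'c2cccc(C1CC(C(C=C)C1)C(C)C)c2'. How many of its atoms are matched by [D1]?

3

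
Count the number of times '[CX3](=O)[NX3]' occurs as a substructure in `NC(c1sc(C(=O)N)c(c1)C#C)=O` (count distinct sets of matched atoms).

[CX3](=O)[NX3] is the SMARTS for an amide: a carbonyl carbon bonded to a trivalent nitrogen.
The molecule carries 2 separate instances of a primary amide (-C(=O)NH2) meeting every constraint; each maps to a distinct set of atoms, giving 2 matches.

2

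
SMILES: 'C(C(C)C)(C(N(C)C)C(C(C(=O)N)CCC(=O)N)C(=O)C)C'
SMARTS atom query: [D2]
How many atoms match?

The query [D2] means: atom with exactly two heavy-atom neighbours.
Check the 22 heavy atoms by environment: 6× C (D1) → no; 8× C (D3) → no; 2× C (D2) → match; 3× O (D1) → no; 2× N (D1) → no; 1× N (D3) → no.
That gives 2 matching atoms.

2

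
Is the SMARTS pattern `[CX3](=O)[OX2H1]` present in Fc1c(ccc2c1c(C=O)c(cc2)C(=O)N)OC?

No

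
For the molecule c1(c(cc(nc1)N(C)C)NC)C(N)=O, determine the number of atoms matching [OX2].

The query [OX2] means: aliphatic oxygen with two total connections — ether, hydroxyl, or ester single-bond O.
Check the 14 heavy atoms by environment: 1× n (aromatic, X2) → no; 5× c (aromatic, X3) → no; 1× C (X3) → no; 1× O (X1) → no; 3× N (X3) → no; 3× C (X4) → no.
No environment satisfies the query, so 0 matching atoms.

0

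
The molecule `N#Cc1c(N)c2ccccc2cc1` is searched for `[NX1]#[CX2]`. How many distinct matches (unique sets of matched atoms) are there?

[NX1]#[CX2] is the SMARTS for a nitrile: a nitrogen triple-bonded to a two-connected carbon.
Exactly one fragment in the molecule meets all constraints, giving 1 match.

1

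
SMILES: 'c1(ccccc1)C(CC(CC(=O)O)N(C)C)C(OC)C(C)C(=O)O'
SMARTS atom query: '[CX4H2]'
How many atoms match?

The query [CX4H2] means: sp3 carbon (X4) with exactly two hydrogens.
Check the 24 heavy atoms by environment: 4× C (H3, X4) → no; 4× C (H1, X4) → no; 2× C (H2, X4) → match; 2× C (H0, X3) → no; 2× O (H0, X1) → no; 2× O (H1, X2) → no; 1× c (aromatic, H0, X3) → no; 5× c (aromatic, H1, X3) → no; 1× O (H0, X2) → no; 1× N (H0, X3) → no.
That gives 2 matching atoms.

2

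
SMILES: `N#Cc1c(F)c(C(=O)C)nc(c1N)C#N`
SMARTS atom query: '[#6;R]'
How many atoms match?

Check the 15 heavy atoms by environment: 1× n (aromatic, in 6-ring) → no; 5× c (aromatic, in 6-ring) → match; 4× C (acyclic) → no; 3× N (acyclic) → no; 1× F (acyclic) → no; 1× O (acyclic) → no.
That gives 5 matching atoms.

5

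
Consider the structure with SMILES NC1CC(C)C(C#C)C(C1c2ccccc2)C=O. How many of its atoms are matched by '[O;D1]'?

1

The query [O;D1] means: aliphatic oxygen bonded to exactly one heavy atom.
Check the 18 heavy atoms by environment: 5× C (D3) → no; 3× C (D2) → no; 2× C (D1) → no; 1× c (aromatic, D3) → no; 5× c (aromatic, D2) → no; 1× N (D1) → no; 1× O (D1) → match.
That gives 1 matching atom.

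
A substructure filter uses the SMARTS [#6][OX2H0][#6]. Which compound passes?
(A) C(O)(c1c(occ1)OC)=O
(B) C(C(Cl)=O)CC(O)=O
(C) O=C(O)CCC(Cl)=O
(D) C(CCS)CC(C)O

A

[#6][OX2H0][#6] describes an aliphatic oxygen bridging two carbons with no H on the oxygen (an ether).
(A) contains a methoxy ether (-OCH3), which satisfies every atom and bond constraint.
(B) has a carboxylic acid group (-C(=O)OH) but the -OH oxygen has H1; the =O is OX1, not OX2.
(C) has a carboxylic acid group (-C(=O)OH) but the -OH oxygen has H1; the =O is OX1, not OX2.
(D) has a hydroxyl group (-OH) but the oxygen has H1, not H0 bridging two carbons.
So the answer is (A).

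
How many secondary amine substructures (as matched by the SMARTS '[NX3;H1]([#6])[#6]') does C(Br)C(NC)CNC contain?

2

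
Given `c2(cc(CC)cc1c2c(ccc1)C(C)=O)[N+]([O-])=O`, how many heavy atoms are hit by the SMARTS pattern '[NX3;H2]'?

0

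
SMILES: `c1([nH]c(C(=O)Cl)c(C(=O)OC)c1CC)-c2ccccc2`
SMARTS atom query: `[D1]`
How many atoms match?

5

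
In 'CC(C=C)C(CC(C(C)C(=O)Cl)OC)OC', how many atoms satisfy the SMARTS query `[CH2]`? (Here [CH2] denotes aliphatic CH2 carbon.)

2

Check the 16 heavy atoms by environment: 4× C (H3) → no; 5× C (H1) → no; 2× C (H2) → match; 3× O (H0) → no; 1× C (H0) → no; 1× Cl (H0) → no.
That gives 2 matching atoms.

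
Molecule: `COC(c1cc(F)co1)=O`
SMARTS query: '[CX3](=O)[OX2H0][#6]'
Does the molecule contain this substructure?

The pattern [CX3](=O)[OX2H0][#6] describes a carbonyl carbon bonded to an oxygen that is itself bonded to carbon (no H on that O) — an ester.
The molecule carries a methyl-ester group (-C(=O)OCH3), whose atoms satisfy every constraint of the query, so the pattern matches.

Yes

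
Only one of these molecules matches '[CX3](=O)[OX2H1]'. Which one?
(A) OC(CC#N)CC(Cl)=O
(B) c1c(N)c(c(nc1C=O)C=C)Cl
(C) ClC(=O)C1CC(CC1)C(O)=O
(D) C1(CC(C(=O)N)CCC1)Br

C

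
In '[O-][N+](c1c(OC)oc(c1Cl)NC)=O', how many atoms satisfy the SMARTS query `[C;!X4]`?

Check the 13 heavy atoms by environment: 1× o (aromatic, X2) → no; 4× c (aromatic, X3) → no; 1× N (X3) → no; 2× C (X4) → no; 1× Cl (X1) → no; 1× O (X2) → no; 1× N (charge +1, X3) → no; 1× O (charge -1, X1) → no; 1× O (X1) → no.
No environment satisfies the query, so 0 matching atoms.

0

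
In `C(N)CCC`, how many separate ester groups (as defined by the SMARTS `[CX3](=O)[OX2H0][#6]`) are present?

0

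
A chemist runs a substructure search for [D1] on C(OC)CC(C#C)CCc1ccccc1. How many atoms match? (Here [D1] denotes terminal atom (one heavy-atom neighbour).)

2

The query [D1] means: atom with exactly one heavy-atom neighbour (degree 1).
Check the 15 heavy atoms by environment: 5× C (D2) → no; 1× C (D3) → no; 1× c (aromatic, D3) → no; 5× c (aromatic, D2) → no; 1× O (D2) → no; 2× C (D1) → match.
That gives 2 matching atoms.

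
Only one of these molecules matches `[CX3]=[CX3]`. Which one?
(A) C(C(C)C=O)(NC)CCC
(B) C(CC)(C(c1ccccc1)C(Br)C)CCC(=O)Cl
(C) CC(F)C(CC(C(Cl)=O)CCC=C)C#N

C

[CX3]=[CX3] describes a non-aromatic C=C double bond between two sp2 carbons (an alkene).
(A) has an ethyl group (-CH2CH3) but its C-C bond is a single bond between CX4 carbons, not CX3=CX3.
(B) has an ethyl group (-CH2CH3) but its C-C bond is a single bond between CX4 carbons, not CX3=CX3.
(C) contains a vinyl group (-CH=CH2), which satisfies every atom and bond constraint.
So the answer is (C).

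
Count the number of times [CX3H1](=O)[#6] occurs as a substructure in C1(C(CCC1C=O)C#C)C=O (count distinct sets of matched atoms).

2

[CX3H1](=O)[#6] is the SMARTS for an aldehyde: an sp2 carbon with one H, double-bonded to O and single-bonded to carbon.
The molecule carries 2 separate instances of an aldehyde (-CHO) meeting every constraint; each maps to a distinct set of atoms, giving 2 matches.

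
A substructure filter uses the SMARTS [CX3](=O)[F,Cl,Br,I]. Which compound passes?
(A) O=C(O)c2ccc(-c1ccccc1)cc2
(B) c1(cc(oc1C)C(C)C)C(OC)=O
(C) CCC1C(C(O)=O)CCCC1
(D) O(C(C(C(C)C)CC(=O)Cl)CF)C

D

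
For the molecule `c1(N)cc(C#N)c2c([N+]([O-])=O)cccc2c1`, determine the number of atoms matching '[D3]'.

6

The query [D3] means: atom with exactly three heavy-atom neighbours.
Check the 16 heavy atoms by environment: 5× c (aromatic, D3) → match; 5× c (aromatic, D2) → no; 1× C (D2) → no; 2× N (D1) → no; 1× N (charge +1, D3) → match; 1× O (charge -1, D1) → no; 1× O (D1) → no.
Summing the matching environments: 5 + 1 = 6 matching atoms.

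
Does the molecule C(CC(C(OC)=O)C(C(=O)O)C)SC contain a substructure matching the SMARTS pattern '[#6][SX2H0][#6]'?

Yes

The pattern [#6][SX2H0][#6] describes an aliphatic sulfur bridging two carbons with no H on the sulfur — a thioether.
The molecule carries a methylthio ether (-SCH3), whose atoms satisfy every constraint of the query, so the pattern matches.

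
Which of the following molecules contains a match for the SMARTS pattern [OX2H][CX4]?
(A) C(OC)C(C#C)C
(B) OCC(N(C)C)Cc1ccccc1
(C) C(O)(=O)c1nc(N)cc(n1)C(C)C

B

[OX2H][CX4] describes a hydroxyl oxygen bound to an sp3 (X4) carbon (an aliphatic alcohol).
(A) has a methoxy ether (-OCH3) but the oxygen has H0 (ether), not H1.
(B) contains a hydroxyl group (-OH), which satisfies every atom and bond constraint.
(C) has a carboxylic acid group (-C(=O)OH) but the -OH is on a CX3 carbonyl carbon, not a CX4 carbon.
So the answer is (B).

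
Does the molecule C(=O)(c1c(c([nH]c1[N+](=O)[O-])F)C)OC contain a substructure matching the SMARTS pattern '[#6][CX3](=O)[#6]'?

No

The pattern [#6][CX3](=O)[#6] describes a carbonyl carbon (no H) flanked by two carbons — a ketone.
The closest candidate here is a methyl-ester group (-C(=O)OCH3), but one neighbour of the carbonyl carbon is O, not C. No other fragment satisfies the full query, so there is no match.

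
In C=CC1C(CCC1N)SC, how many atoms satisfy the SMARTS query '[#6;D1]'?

The query [#6;D1] means: carbon bonded to exactly one heavy atom.
Check the 10 heavy atoms by environment: 3× C (D3) → no; 3× C (D2) → no; 1× N (D1) → no; 2× C (D1) → match; 1× S (D2) → no.
That gives 2 matching atoms.

2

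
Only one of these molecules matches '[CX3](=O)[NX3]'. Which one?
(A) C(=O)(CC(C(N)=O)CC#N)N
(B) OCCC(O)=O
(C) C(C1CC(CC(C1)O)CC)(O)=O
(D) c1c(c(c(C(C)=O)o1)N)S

A

[CX3](=O)[NX3] describes a carbonyl carbon bonded to a trivalent nitrogen (an amide).
(A) contains a primary amide (-C(=O)NH2), which satisfies every atom and bond constraint.
(B) has a carboxylic acid group (-C(=O)OH) but the carbonyl is bonded to O, not to an NX3 nitrogen.
(C) has a carboxylic acid group (-C(=O)OH) but the carbonyl is bonded to O, not to an NX3 nitrogen.
(D) has a primary amino group (-NH2) but the -NH2 is not attached to a carbonyl carbon.
So the answer is (A).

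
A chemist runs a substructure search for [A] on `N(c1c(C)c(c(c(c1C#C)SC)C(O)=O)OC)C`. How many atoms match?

12

Check the 18 heavy atoms by environment: 6× c (aromatic) → no; 3× O → match; 7× C → match; 1× N → match; 1× S → match.
Summing the matching environments: 3 + 7 + 1 + 1 = 12 matching atoms.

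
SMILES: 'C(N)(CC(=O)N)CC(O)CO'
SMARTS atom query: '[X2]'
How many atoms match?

2

The query [X2] means: any atom with exactly two total connections (bonds + H).
Check the 11 heavy atoms by environment: 5× C (X4) → no; 2× O (X2) → match; 1× C (X3) → no; 1× O (X1) → no; 2× N (X3) → no.
That gives 2 matching atoms.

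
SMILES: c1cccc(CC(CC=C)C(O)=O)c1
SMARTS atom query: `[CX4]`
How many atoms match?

3

The query [CX4] means: C with X4: aliphatic carbon with exactly 4 total connections (bonds + H).
Check the 14 heavy atoms by environment: 3× C (X4) → match; 3× C (X3) → no; 1× O (X1) → no; 1× O (X2) → no; 6× c (aromatic, X3) → no.
That gives 3 matching atoms.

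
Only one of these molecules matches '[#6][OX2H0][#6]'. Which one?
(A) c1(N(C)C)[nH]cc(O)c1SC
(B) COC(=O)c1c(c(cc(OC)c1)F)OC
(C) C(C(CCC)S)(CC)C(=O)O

B

[#6][OX2H0][#6] describes an aliphatic oxygen bridging two carbons with no H on the oxygen (an ether).
(A) has a hydroxyl group (-OH) but the oxygen has H1, not H0 bridging two carbons.
(B) contains a methoxy ether (-OCH3), which satisfies every atom and bond constraint.
(C) has a carboxylic acid group (-C(=O)OH) but the -OH oxygen has H1; the =O is OX1, not OX2.
So the answer is (B).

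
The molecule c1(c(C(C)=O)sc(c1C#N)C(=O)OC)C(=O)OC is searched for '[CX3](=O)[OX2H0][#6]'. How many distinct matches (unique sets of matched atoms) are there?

[CX3](=O)[OX2H0][#6] is the SMARTS for an ester: a carbonyl carbon bonded to an oxygen that is itself bonded to carbon (no H on that O).
The molecule carries 2 separate instances of a methyl-ester group (-C(=O)OCH3) meeting every constraint; each maps to a distinct set of atoms, giving 2 matches.

2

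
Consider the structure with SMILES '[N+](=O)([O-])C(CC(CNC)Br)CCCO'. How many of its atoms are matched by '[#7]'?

2

The query [#7] means: #7 matches any nitrogen atom regardless of aromaticity.
Check the 14 heavy atoms by environment: 8× C → no; 1× N → match; 1× Br → no; 2× O → no; 1× N (charge +1) → match; 1× O (charge -1) → no.
Summing the matching environments: 1 + 1 = 2 matching atoms.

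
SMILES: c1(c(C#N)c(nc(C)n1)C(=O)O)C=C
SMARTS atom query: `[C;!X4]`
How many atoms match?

The query [C;!X4] means: aliphatic carbon that does not have four total connections.
Check the 14 heavy atoms by environment: 2× n (aromatic, X2) → no; 4× c (aromatic, X3) → no; 1× C (X4) → no; 3× C (X3) → match; 1× O (X1) → no; 1× O (X2) → no; 1× C (X2) → match; 1× N (X1) → no.
Summing the matching environments: 3 + 1 = 4 matching atoms.

4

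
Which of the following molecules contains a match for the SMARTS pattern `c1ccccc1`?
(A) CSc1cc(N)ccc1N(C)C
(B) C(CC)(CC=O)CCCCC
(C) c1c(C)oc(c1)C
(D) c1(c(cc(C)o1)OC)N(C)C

c1ccccc1 describes six aromatic carbons in a ring (a benzene ring).
(A) contains the required atom environment, so the pattern matches.
(B) has a methyl group (-CH3) but no six-membered all-carbon aromatic ring is present.
(C) has a methyl group (-CH3) but no six-membered all-carbon aromatic ring is present.
(D) has a methyl group (-CH3) but no six-membered all-carbon aromatic ring is present.
So the answer is (A).

A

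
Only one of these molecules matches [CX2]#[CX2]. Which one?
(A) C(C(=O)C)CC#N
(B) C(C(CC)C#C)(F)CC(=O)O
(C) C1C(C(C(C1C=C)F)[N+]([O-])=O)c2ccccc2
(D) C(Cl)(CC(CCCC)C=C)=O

B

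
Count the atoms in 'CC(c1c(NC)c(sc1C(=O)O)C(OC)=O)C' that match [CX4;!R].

The query [CX4;!R] means: aliphatic carbon with four total connections, not in a ring.
Check the 17 heavy atoms by environment: 1× s (aromatic, X2, in 5-ring) → no; 4× c (aromatic, X3, in 5-ring) → no; 5× C (X4, acyclic) → match; 2× C (X3, acyclic) → no; 2× O (X1, acyclic) → no; 2× O (X2, acyclic) → no; 1× N (X3, acyclic) → no.
That gives 5 matching atoms.

5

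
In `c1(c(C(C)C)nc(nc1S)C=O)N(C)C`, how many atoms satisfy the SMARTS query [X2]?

The query [X2] means: any atom with exactly two total connections (bonds + H).
Check the 15 heavy atoms by environment: 2× n (aromatic, X2) → match; 4× c (aromatic, X3) → no; 1× C (X3) → no; 1× O (X1) → no; 1× N (X3) → no; 5× C (X4) → no; 1× S (X2) → match.
Summing the matching environments: 2 + 1 = 3 matching atoms.

3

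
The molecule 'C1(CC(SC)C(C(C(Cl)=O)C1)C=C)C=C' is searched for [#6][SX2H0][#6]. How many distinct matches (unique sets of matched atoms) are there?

1

[#6][SX2H0][#6] is the SMARTS for a thioether: an aliphatic sulfur bridging two carbons with no H on the sulfur.
Exactly one fragment in the molecule meets all constraints, giving 1 match.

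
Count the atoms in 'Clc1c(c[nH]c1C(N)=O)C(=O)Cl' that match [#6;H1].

The query [#6;H1] means: any carbon bearing exactly one hydrogen.
Check the 12 heavy atoms by environment: 1× n (aromatic, H1) → no; 3× c (aromatic, H0) → no; 1× c (aromatic, H1) → match; 2× C (H0) → no; 2× O (H0) → no; 2× Cl (H0) → no; 1× N (H2) → no.
That gives 1 matching atom.

1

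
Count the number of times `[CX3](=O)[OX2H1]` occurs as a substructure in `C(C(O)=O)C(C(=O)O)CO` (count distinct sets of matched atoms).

2

[CX3](=O)[OX2H1] is the SMARTS for a carboxylic acid: an sp2 carbon double-bonded to O and single-bonded to an -OH oxygen.
The molecule carries 2 separate instances of a carboxylic acid group (-C(=O)OH) meeting every constraint; each maps to a distinct set of atoms, giving 2 matches.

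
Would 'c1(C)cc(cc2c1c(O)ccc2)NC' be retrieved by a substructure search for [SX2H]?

The pattern [SX2H] describes an aliphatic sulfur with two connections, one being H — a thiol.
The closest candidate here is a hydroxyl group (-OH), but it is an -OH, not an -SH. No other fragment satisfies the full query, so there is no match.

No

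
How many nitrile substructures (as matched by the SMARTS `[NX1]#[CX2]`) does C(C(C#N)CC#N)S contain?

2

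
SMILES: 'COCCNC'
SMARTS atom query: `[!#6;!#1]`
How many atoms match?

2

The query [!#6;!#1] means: not carbon and not hydrogen — any heteroatom.
Check the 6 heavy atoms by environment: 4× C → no; 1× N → match; 1× O → match.
Summing the matching environments: 1 + 1 = 2 matching atoms.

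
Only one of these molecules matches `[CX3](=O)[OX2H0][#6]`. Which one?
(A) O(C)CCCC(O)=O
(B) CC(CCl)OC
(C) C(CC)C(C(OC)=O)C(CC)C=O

C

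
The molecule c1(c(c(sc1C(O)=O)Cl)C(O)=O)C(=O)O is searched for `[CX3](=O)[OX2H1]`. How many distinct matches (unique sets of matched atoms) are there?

[CX3](=O)[OX2H1] is the SMARTS for a carboxylic acid: an sp2 carbon double-bonded to O and single-bonded to an -OH oxygen.
The molecule carries 3 separate instances of a carboxylic acid group (-C(=O)OH) meeting every constraint; each maps to a distinct set of atoms, giving 3 matches.

3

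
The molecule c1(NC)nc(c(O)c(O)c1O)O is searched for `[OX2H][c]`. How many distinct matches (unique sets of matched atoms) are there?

[OX2H][c] is the SMARTS for a phenol: a hydroxyl oxygen attached to an aromatic carbon.
The molecule carries 4 separate instances of a hydroxyl group (-OH) meeting every constraint; each maps to a distinct set of atoms, giving 4 matches.

4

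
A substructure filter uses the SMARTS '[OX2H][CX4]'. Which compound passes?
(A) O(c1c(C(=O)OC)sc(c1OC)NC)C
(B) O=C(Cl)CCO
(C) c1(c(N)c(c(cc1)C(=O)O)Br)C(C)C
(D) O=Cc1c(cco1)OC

[OX2H][CX4] describes a hydroxyl oxygen bound to an sp3 (X4) carbon (an aliphatic alcohol).
(A) has a methoxy ether (-OCH3) but the oxygen has H0 (ether), not H1.
(B) contains a hydroxyl group (-OH), which satisfies every atom and bond constraint.
(C) has a carboxylic acid group (-C(=O)OH) but the -OH is on a CX3 carbonyl carbon, not a CX4 carbon.
(D) has a methoxy ether (-OCH3) but the oxygen has H0 (ether), not H1.
So the answer is (B).

B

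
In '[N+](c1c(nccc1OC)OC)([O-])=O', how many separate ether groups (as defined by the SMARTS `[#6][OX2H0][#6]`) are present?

[#6][OX2H0][#6] is the SMARTS for an ether: an aliphatic oxygen bridging two carbons with no H on the oxygen.
The molecule carries 2 separate instances of a methoxy ether (-OCH3) meeting every constraint; each maps to a distinct set of atoms, giving 2 matches.

2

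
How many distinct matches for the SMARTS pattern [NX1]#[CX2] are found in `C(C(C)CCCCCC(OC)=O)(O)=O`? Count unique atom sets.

0

[NX1]#[CX2] is the SMARTS for a nitrile: a nitrogen triple-bonded to a two-connected carbon.
No fragment in the molecule satisfies every constraint, giving 0 matches.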